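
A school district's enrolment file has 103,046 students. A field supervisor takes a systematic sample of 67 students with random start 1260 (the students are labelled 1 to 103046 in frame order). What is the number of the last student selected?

102768

k = 103046/67 = 1538
67th selection = r + (67−1)·k = 1260 + 66×1538 = 1260 + 101508 = 102768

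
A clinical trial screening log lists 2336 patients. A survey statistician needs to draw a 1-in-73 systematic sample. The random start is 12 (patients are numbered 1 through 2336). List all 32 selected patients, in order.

12, 85, 158, 231, 304, 377, 450, 523, 596, 669, 742, 815, 888, 961, 1034, 1107, 1180, 1253, 1326, 1399, 1472, 1545, 1618, 1691, 1764, 1837, 1910, 1983, 2056, 2129, 2202, 2275

patient 1: 12
patient 2: 12 + 73 = 85
patient 3: 85 + 73 = 158
patient 4: 158 + 73 = 231
patient 5: 231 + 73 = 304
patient 6: 304 + 73 = 377
patient 7: 377 + 73 = 450
patient 8: 450 + 73 = 523
patient 9: 523 + 73 = 596
patient 10: 596 + 73 = 669
patient 11: 669 + 73 = 742
patient 12: 742 + 73 = 815
patient 13: 815 + 73 = 888
patient 14: 888 + 73 = 961
patient 15: 961 + 73 = 1034
patient 16: 1034 + 73 = 1107
patient 17: 1107 + 73 = 1180
patient 18: 1180 + 73 = 1253
patient 19: 1253 + 73 = 1326
patient 20: 1326 + 73 = 1399
patient 21: 1399 + 73 = 1472
patient 22: 1472 + 73 = 1545
patient 23: 1545 + 73 = 1618
patient 24: 1618 + 73 = 1691
patient 25: 1691 + 73 = 1764
patient 26: 1764 + 73 = 1837
patient 27: 1837 + 73 = 1910
patient 28: 1910 + 73 = 1983
patient 29: 1983 + 73 = 2056
patient 30: 2056 + 73 = 2129
patient 31: 2129 + 73 = 2202
patient 32: 2202 + 73 = 2275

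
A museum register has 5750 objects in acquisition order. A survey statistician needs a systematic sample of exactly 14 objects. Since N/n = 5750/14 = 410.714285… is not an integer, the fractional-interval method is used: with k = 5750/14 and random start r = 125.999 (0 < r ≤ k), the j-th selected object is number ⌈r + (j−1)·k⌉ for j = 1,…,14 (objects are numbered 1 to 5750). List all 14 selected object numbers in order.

j=1: r + 0k = 125.999 → ⌈·⌉ = 126
j=2: r + 1k = 536.713285… → ⌈·⌉ = 537
j=3: r + 2k = 947.427571… → ⌈·⌉ = 948
j=4: r + 3k = 1358.141857… → ⌈·⌉ = 1359
j=5: r + 4k = 1768.856142… → ⌈·⌉ = 1769
j=6: r + 5k = 2179.570428… → ⌈·⌉ = 2180
j=7: r + 6k = 2590.284714… → ⌈·⌉ = 2591
j=8: r + 7k = 3000.999 → ⌈·⌉ = 3001
j=9: r + 8k = 3411.713285… → ⌈·⌉ = 3412
j=10: r + 9k = 3822.427571… → ⌈·⌉ = 3823
j=11: r + 10k = 4233.141857… → ⌈·⌉ = 4234
j=12: r + 11k = 4643.856142… → ⌈·⌉ = 4644
j=13: r + 12k = 5054.570428… → ⌈·⌉ = 5055
j=14: r + 13k = 5465.284714… → ⌈·⌉ = 5466

126, 537, 948, 1359, 1769, 2180, 2591, 3001, 3412, 3823, 4234, 4644, 5055, 5466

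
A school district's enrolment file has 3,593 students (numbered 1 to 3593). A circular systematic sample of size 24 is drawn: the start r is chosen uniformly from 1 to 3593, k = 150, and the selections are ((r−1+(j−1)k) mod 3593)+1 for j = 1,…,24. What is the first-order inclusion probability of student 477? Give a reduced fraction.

For each position j, as r ranges over 1…3593 the j-th selection hits every student exactly once, so student 477 is selected for exactly 24 of the 3593 starts.
Inclusion probability = 24/3593.

24/3593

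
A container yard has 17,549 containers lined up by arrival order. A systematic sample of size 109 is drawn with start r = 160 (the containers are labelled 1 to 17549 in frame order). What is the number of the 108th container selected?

k = 17549/109 = 161
108th selection = r + (108−1)·k = 160 + 107×161 = 160 + 17227 = 17387

17387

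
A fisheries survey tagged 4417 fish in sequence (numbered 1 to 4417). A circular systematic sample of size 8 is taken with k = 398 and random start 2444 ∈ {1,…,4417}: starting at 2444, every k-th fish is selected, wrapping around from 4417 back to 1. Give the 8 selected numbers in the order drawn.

2444, 2842, 3240, 3638, 4036, 17, 415, 813

Selection 1: 2444
Selection 2: 2444 + 398 = 2842
Selection 3: 2842 + 398 = 3240
Selection 4: 3240 + 398 = 3638
Selection 5: 3638 + 398 = 4036
Selection 6: 4036 + 398 = 4434 → 4434 − 4417 = 17
Selection 7: 17 + 398 = 415
Selection 8: 415 + 398 = 813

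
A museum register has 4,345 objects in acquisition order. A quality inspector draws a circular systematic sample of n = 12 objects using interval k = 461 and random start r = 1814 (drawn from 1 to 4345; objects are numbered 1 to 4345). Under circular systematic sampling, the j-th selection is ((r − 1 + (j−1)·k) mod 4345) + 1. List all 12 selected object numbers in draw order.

Selection 1: 1814
Selection 2: 1814 + 461 = 2275
Selection 3: 2275 + 461 = 2736
Selection 4: 2736 + 461 = 3197
Selection 5: 3197 + 461 = 3658
Selection 6: 3658 + 461 = 4119
Selection 7: 4119 + 461 = 4580 → 4580 − 4345 = 235
Selection 8: 235 + 461 = 696
Selection 9: 696 + 461 = 1157
Selection 10: 1157 + 461 = 1618
Selection 11: 1618 + 461 = 2079
Selection 12: 2079 + 461 = 2540

1814, 2275, 2736, 3197, 3658, 4119, 235, 696, 1157, 1618, 2079, 2540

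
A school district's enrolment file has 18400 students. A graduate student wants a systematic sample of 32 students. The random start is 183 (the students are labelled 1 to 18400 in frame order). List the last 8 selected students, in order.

k = N/n = 18400/32 = 575
25th selection = 183 + 24×575 = 13983
26th: 13983 + 575 = 14558
27th: 14558 + 575 = 15133
28th: 15133 + 575 = 15708
29th: 15708 + 575 = 16283
30th: 16283 + 575 = 16858
31st: 16858 + 575 = 17433
32nd: 17433 + 575 = 18008

13983, 14558, 15133, 15708, 16283, 16858, 17433, 18008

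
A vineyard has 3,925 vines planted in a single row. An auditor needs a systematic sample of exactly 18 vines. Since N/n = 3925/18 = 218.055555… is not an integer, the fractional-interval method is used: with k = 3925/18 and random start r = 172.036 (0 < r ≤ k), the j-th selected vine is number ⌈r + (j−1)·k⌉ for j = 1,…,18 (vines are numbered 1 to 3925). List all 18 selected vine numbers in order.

173, 391, 609, 827, 1045, 1263, 1481, 1699, 1917, 2135, 2353, 2571, 2789, 3007, 3225, 3443, 3661, 3879

j=1: r + 0k = 172.036 → ⌈·⌉ = 173
j=2: r + 1k = 390.091555… → ⌈·⌉ = 391
j=3: r + 2k = 608.147111… → ⌈·⌉ = 609
j=4: r + 3k = 826.202666… → ⌈·⌉ = 827
j=5: r + 4k = 1044.258222… → ⌈·⌉ = 1045
j=6: r + 5k = 1262.313777… → ⌈·⌉ = 1263
j=7: r + 6k = 1480.369333… → ⌈·⌉ = 1481
j=8: r + 7k = 1698.424888… → ⌈·⌉ = 1699
j=9: r + 8k = 1916.480444… → ⌈·⌉ = 1917
j=10: r + 9k = 2134.536 → ⌈·⌉ = 2135
j=11: r + 10k = 2352.591555… → ⌈·⌉ = 2353
j=12: r + 11k = 2570.647111… → ⌈·⌉ = 2571
j=13: r + 12k = 2788.702666… → ⌈·⌉ = 2789
j=14: r + 13k = 3006.758222… → ⌈·⌉ = 3007
j=15: r + 14k = 3224.813777… → ⌈·⌉ = 3225
j=16: r + 15k = 3442.869333… → ⌈·⌉ = 3443
j=17: r + 16k = 3660.924888… → ⌈·⌉ = 3661
j=18: r + 17k = 3878.980444… → ⌈·⌉ = 3879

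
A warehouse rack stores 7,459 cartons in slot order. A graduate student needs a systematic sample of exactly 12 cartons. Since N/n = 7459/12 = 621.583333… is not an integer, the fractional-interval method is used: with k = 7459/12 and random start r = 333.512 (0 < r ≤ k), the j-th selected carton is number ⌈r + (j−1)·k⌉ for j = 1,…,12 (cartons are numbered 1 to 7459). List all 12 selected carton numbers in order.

334, 956, 1577, 2199, 2820, 3442, 4064, 4685, 5307, 5928, 6550, 7171

j=1: r + 0k = 333.512 → ⌈·⌉ = 334
j=2: r + 1k = 955.095333… → ⌈·⌉ = 956
j=3: r + 2k = 1576.678666… → ⌈·⌉ = 1577
j=4: r + 3k = 2198.262 → ⌈·⌉ = 2199
j=5: r + 4k = 2819.845333… → ⌈·⌉ = 2820
j=6: r + 5k = 3441.428666… → ⌈·⌉ = 3442
j=7: r + 6k = 4063.012 → ⌈·⌉ = 4064
j=8: r + 7k = 4684.595333… → ⌈·⌉ = 4685
j=9: r + 8k = 5306.178666… → ⌈·⌉ = 5307
j=10: r + 9k = 5927.762 → ⌈·⌉ = 5928
j=11: r + 10k = 6549.345333… → ⌈·⌉ = 6550
j=12: r + 11k = 7170.928666… → ⌈·⌉ = 7171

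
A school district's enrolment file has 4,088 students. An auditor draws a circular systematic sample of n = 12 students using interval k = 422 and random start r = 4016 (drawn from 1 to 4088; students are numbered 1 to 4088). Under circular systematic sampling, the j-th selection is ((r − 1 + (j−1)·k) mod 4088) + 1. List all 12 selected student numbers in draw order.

4016, 350, 772, 1194, 1616, 2038, 2460, 2882, 3304, 3726, 60, 482

Selection 1: 4016
Selection 2: 4016 + 422 = 4438 → 4438 − 4088 = 350
Selection 3: 350 + 422 = 772
Selection 4: 772 + 422 = 1194
Selection 5: 1194 + 422 = 1616
Selection 6: 1616 + 422 = 2038
Selection 7: 2038 + 422 = 2460
Selection 8: 2460 + 422 = 2882
Selection 9: 2882 + 422 = 3304
Selection 10: 3304 + 422 = 3726
Selection 11: 3726 + 422 = 4148 → 4148 − 4088 = 60
Selection 12: 60 + 422 = 482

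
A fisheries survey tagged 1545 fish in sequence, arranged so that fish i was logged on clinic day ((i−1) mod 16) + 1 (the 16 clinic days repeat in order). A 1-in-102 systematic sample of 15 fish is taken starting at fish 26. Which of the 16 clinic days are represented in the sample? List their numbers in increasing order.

2, 4, 6, 8, 10, 12, 14, 16

Consecutive selections differ by k = 102, so their clinic day numbers differ by 102 mod 16 = 6.
gcd(102, 16) = 2, so the sample visits 16/2 = 8 distinct residues mod 16.
Start 26 is clinic day 10; the clinic days hit are 2, 4, 6, 8, 10, 12, 14, 16.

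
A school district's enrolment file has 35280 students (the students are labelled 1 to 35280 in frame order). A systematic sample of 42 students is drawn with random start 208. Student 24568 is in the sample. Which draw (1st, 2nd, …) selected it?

30

k = 35280/42 = 840
position = (24568 − 208)/840 + 1 = 24360/840 + 1 = 29 + 1 = 30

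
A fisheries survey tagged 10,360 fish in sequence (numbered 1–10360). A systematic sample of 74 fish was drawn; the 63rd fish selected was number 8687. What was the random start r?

k = 10360/74 = 140
r = 8687 − (63−1)×140 = 8687 − 8680 = 7

7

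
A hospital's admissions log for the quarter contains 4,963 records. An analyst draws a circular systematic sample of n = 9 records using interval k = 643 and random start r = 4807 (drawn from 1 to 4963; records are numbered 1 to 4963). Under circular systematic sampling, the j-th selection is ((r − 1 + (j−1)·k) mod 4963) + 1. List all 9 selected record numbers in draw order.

Selection 1: 4807
Selection 2: 4807 + 643 = 5450 → 5450 − 4963 = 487
Selection 3: 487 + 643 = 1130
Selection 4: 1130 + 643 = 1773
Selection 5: 1773 + 643 = 2416
Selection 6: 2416 + 643 = 3059
Selection 7: 3059 + 643 = 3702
Selection 8: 3702 + 643 = 4345
Selection 9: 4345 + 643 = 4988 → 4988 − 4963 = 25

4807, 487, 1130, 1773, 2416, 3059, 3702, 4345, 25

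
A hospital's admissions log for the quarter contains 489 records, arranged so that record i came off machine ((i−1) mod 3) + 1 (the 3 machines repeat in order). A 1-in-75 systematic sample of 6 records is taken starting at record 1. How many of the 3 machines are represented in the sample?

1

Consecutive selections differ by k = 75, so their machine numbers differ by 75 mod 3 = 0.
gcd(75, 3) = 3, so the sample visits 3/3 = 1 distinct residues mod 3.
Start 1 is machine 1; the machines hit are 1.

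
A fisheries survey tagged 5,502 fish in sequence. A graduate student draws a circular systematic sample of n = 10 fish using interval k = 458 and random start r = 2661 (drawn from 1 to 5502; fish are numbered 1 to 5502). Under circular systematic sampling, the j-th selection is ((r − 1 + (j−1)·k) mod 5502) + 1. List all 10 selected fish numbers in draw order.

2661, 3119, 3577, 4035, 4493, 4951, 5409, 365, 823, 1281

Selection 1: 2661
Selection 2: 2661 + 458 = 3119
Selection 3: 3119 + 458 = 3577
Selection 4: 3577 + 458 = 4035
Selection 5: 4035 + 458 = 4493
Selection 6: 4493 + 458 = 4951
Selection 7: 4951 + 458 = 5409
Selection 8: 5409 + 458 = 5867 → 5867 − 5502 = 365
Selection 9: 365 + 458 = 823
Selection 10: 823 + 458 = 1281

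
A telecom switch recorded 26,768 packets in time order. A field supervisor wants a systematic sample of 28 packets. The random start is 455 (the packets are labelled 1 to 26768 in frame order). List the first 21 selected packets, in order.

455, 1411, 2367, 3323, 4279, 5235, 6191, 7147, 8103, 9059, 10015, 10971, 11927, 12883, 13839, 14795, 15751, 16707, 17663, 18619, 19575

k = N/n = 26768/28 = 956
packet 1: 455
packet 2: 455 + 956 = 1411
packet 3: 1411 + 956 = 2367
packet 4: 2367 + 956 = 3323
packet 5: 3323 + 956 = 4279
packet 6: 4279 + 956 = 5235
packet 7: 5235 + 956 = 6191
packet 8: 6191 + 956 = 7147
packet 9: 7147 + 956 = 8103
packet 10: 8103 + 956 = 9059
packet 11: 9059 + 956 = 10015
packet 12: 10015 + 956 = 10971
packet 13: 10971 + 956 = 11927
packet 14: 11927 + 956 = 12883
packet 15: 12883 + 956 = 13839
packet 16: 13839 + 956 = 14795
packet 17: 14795 + 956 = 15751
packet 18: 15751 + 956 = 16707
packet 19: 16707 + 956 = 17663
packet 20: 17663 + 956 = 18619
packet 21: 18619 + 956 = 19575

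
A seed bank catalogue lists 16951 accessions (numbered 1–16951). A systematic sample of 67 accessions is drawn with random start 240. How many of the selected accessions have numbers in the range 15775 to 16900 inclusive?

4

k = 16951/67 = 253
First selection ≥ 15775: 240 + ⌈(15775−240)/253⌉·253 = 240 + 62×253 = 15926
Last selection ≤ 16900: 240 + ⌊(16900−240)/253⌋·253 = 240 + 65×253 = 16685
Count = 65 − 62 + 1 = 4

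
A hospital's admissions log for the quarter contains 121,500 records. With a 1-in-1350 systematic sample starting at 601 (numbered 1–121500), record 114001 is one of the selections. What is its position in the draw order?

k = 1350
position = (114001 − 601)/1350 + 1 = 113400/1350 + 1 = 84 + 1 = 85

85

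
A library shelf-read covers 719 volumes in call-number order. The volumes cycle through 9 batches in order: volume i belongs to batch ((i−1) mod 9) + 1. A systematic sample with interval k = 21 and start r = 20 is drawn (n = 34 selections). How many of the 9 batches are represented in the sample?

Consecutive selections differ by k = 21, so their batch numbers differ by 21 mod 9 = 3.
gcd(21, 9) = 3, so the sample visits 9/3 = 3 distinct residues mod 9.
Start 20 is batch 2; the batches hit are 2, 5, 8.

3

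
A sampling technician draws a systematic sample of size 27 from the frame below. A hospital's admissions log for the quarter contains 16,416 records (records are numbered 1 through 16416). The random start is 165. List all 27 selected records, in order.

k = N/n = 16416/27 = 608
record 1: 165
record 2: 165 + 608 = 773
record 3: 773 + 608 = 1381
record 4: 1381 + 608 = 1989
record 5: 1989 + 608 = 2597
record 6: 2597 + 608 = 3205
record 7: 3205 + 608 = 3813
record 8: 3813 + 608 = 4421
record 9: 4421 + 608 = 5029
record 10: 5029 + 608 = 5637
record 11: 5637 + 608 = 6245
record 12: 6245 + 608 = 6853
record 13: 6853 + 608 = 7461
record 14: 7461 + 608 = 8069
record 15: 8069 + 608 = 8677
record 16: 8677 + 608 = 9285
record 17: 9285 + 608 = 9893
record 18: 9893 + 608 = 10501
record 19: 10501 + 608 = 11109
record 20: 11109 + 608 = 11717
record 21: 11717 + 608 = 12325
record 22: 12325 + 608 = 12933
record 23: 12933 + 608 = 13541
record 24: 13541 + 608 = 14149
record 25: 14149 + 608 = 14757
record 26: 14757 + 608 = 15365
record 27: 15365 + 608 = 15973

165, 773, 1381, 1989, 2597, 3205, 3813, 4421, 5029, 5637, 6245, 6853, 7461, 8069, 8677, 9285, 9893, 10501, 11109, 11717, 12325, 12933, 13541, 14149, 14757, 15365, 15973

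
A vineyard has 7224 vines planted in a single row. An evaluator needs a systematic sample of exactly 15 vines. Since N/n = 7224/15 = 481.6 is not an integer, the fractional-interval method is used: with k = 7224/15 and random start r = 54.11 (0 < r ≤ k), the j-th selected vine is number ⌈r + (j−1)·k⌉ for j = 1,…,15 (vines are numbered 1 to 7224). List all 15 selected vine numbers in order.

j=1: r + 0k = 54.11 → ⌈·⌉ = 55
j=2: r + 1k = 535.71 → ⌈·⌉ = 536
j=3: r + 2k = 1017.31 → ⌈·⌉ = 1018
j=4: r + 3k = 1498.91 → ⌈·⌉ = 1499
j=5: r + 4k = 1980.51 → ⌈·⌉ = 1981
j=6: r + 5k = 2462.11 → ⌈·⌉ = 2463
j=7: r + 6k = 2943.71 → ⌈·⌉ = 2944
j=8: r + 7k = 3425.31 → ⌈·⌉ = 3426
j=9: r + 8k = 3906.91 → ⌈·⌉ = 3907
j=10: r + 9k = 4388.51 → ⌈·⌉ = 4389
j=11: r + 10k = 4870.11 → ⌈·⌉ = 4871
j=12: r + 11k = 5351.71 → ⌈·⌉ = 5352
j=13: r + 12k = 5833.31 → ⌈·⌉ = 5834
j=14: r + 13k = 6314.91 → ⌈·⌉ = 6315
j=15: r + 14k = 6796.51 → ⌈·⌉ = 6797

55, 536, 1018, 1499, 1981, 2463, 2944, 3426, 3907, 4389, 4871, 5352, 5834, 6315, 6797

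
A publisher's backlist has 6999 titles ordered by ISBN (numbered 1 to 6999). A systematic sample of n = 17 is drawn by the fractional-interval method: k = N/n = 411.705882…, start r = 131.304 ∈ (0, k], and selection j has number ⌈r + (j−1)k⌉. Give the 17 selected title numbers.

j=1: r + 0k = 131.304 → ⌈·⌉ = 132
j=2: r + 1k = 543.009882… → ⌈·⌉ = 544
j=3: r + 2k = 954.715764… → ⌈·⌉ = 955
j=4: r + 3k = 1366.421647… → ⌈·⌉ = 1367
j=5: r + 4k = 1778.127529… → ⌈·⌉ = 1779
j=6: r + 5k = 2189.833411… → ⌈·⌉ = 2190
j=7: r + 6k = 2601.539294… → ⌈·⌉ = 2602
j=8: r + 7k = 3013.245176… → ⌈·⌉ = 3014
j=9: r + 8k = 3424.951058… → ⌈·⌉ = 3425
j=10: r + 9k = 3836.656941… → ⌈·⌉ = 3837
j=11: r + 10k = 4248.362823… → ⌈·⌉ = 4249
j=12: r + 11k = 4660.068705… → ⌈·⌉ = 4661
j=13: r + 12k = 5071.774588… → ⌈·⌉ = 5072
j=14: r + 13k = 5483.480470… → ⌈·⌉ = 5484
j=15: r + 14k = 5895.186352… → ⌈·⌉ = 5896
j=16: r + 15k = 6306.892235… → ⌈·⌉ = 6307
j=17: r + 16k = 6718.598117… → ⌈·⌉ = 6719

132, 544, 955, 1367, 1779, 2190, 2602, 3014, 3425, 3837, 4249, 4661, 5072, 5484, 5896, 6307, 6719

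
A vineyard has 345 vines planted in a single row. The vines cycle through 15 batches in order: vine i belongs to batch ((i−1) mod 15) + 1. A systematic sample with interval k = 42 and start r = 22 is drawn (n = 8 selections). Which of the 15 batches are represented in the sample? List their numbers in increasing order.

Consecutive selections differ by k = 42, so their batch numbers differ by 42 mod 15 = 12.
gcd(42, 15) = 3, so the sample visits 15/3 = 5 distinct residues mod 15.
Start 22 is batch 7; the batches hit are 1, 4, 7, 10, 13.

1, 4, 7, 10, 13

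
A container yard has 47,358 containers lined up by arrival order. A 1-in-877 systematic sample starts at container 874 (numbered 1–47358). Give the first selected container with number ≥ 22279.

k = 877
Steps past start: ⌈(22279 − 874)/877⌉ = ⌈21405/877⌉ = 25
Selected container: 874 + 25×877 = 22799

22799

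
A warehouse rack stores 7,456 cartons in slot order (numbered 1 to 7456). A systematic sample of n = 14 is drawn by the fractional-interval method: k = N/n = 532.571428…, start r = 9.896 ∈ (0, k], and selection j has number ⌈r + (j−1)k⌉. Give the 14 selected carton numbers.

10, 543, 1076, 1608, 2141, 2673, 3206, 3738, 4271, 4804, 5336, 5869, 6401, 6934

j=1: r + 0k = 9.896 → ⌈·⌉ = 10
j=2: r + 1k = 542.467428… → ⌈·⌉ = 543
j=3: r + 2k = 1075.038857… → ⌈·⌉ = 1076
j=4: r + 3k = 1607.610285… → ⌈·⌉ = 1608
j=5: r + 4k = 2140.181714… → ⌈·⌉ = 2141
j=6: r + 5k = 2672.753142… → ⌈·⌉ = 2673
j=7: r + 6k = 3205.324571… → ⌈·⌉ = 3206
j=8: r + 7k = 3737.896 → ⌈·⌉ = 3738
j=9: r + 8k = 4270.467428… → ⌈·⌉ = 4271
j=10: r + 9k = 4803.038857… → ⌈·⌉ = 4804
j=11: r + 10k = 5335.610285… → ⌈·⌉ = 5336
j=12: r + 11k = 5868.181714… → ⌈·⌉ = 5869
j=13: r + 12k = 6400.753142… → ⌈·⌉ = 6401
j=14: r + 13k = 6933.324571… → ⌈·⌉ = 6934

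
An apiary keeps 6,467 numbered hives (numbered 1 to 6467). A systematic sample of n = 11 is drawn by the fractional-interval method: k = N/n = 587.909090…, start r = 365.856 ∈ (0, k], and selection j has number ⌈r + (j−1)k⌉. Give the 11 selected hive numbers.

366, 954, 1542, 2130, 2718, 3306, 3894, 4482, 5070, 5658, 6245

j=1: r + 0k = 365.856 → ⌈·⌉ = 366
j=2: r + 1k = 953.765090… → ⌈·⌉ = 954
j=3: r + 2k = 1541.674181… → ⌈·⌉ = 1542
j=4: r + 3k = 2129.583272… → ⌈·⌉ = 2130
j=5: r + 4k = 2717.492363… → ⌈·⌉ = 2718
j=6: r + 5k = 3305.401454… → ⌈·⌉ = 3306
j=7: r + 6k = 3893.310545… → ⌈·⌉ = 3894
j=8: r + 7k = 4481.219636… → ⌈·⌉ = 4482
j=9: r + 8k = 5069.128727… → ⌈·⌉ = 5070
j=10: r + 9k = 5657.037818… → ⌈·⌉ = 5658
j=11: r + 10k = 6244.946909… → ⌈·⌉ = 6245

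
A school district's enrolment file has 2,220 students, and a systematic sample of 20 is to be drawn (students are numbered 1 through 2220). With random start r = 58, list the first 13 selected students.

58, 169, 280, 391, 502, 613, 724, 835, 946, 1057, 1168, 1279, 1390

k = N/n = 2220/20 = 111
student 1: 58
student 2: 58 + 111 = 169
student 3: 169 + 111 = 280
student 4: 280 + 111 = 391
student 5: 391 + 111 = 502
student 6: 502 + 111 = 613
student 7: 613 + 111 = 724
student 8: 724 + 111 = 835
student 9: 835 + 111 = 946
student 10: 946 + 111 = 1057
student 11: 1057 + 111 = 1168
student 12: 1168 + 111 = 1279
student 13: 1279 + 111 = 1390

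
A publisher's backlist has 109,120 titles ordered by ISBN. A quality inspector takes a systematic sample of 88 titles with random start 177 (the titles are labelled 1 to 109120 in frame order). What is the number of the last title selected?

108057

k = 109120/88 = 1240
88th selection = r + (88−1)·k = 177 + 87×1240 = 177 + 107880 = 108057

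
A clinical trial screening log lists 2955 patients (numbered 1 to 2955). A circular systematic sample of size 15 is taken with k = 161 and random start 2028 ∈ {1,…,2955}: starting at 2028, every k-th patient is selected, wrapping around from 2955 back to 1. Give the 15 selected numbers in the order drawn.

2028, 2189, 2350, 2511, 2672, 2833, 39, 200, 361, 522, 683, 844, 1005, 1166, 1327

Selection 1: 2028
Selection 2: 2028 + 161 = 2189
Selection 3: 2189 + 161 = 2350
Selection 4: 2350 + 161 = 2511
Selection 5: 2511 + 161 = 2672
Selection 6: 2672 + 161 = 2833
Selection 7: 2833 + 161 = 2994 → 2994 − 2955 = 39
Selection 8: 39 + 161 = 200
Selection 9: 200 + 161 = 361
Selection 10: 361 + 161 = 522
Selection 11: 522 + 161 = 683
Selection 12: 683 + 161 = 844
Selection 13: 844 + 161 = 1005
Selection 14: 1005 + 161 = 1166
Selection 15: 1166 + 161 = 1327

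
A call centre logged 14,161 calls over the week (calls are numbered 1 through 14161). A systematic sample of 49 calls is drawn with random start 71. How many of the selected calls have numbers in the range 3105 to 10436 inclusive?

25

k = 14161/49 = 289
First selection ≥ 3105: 71 + ⌈(3105−71)/289⌉·289 = 71 + 11×289 = 3250
Last selection ≤ 10436: 71 + ⌊(10436−71)/289⌋·289 = 71 + 35×289 = 10186
Count = 35 − 11 + 1 = 25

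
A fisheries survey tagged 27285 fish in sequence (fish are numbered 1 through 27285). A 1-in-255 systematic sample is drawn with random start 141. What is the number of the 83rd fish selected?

k = 255
83rd selection = r + (83−1)·k = 141 + 82×255 = 141 + 20910 = 21051

21051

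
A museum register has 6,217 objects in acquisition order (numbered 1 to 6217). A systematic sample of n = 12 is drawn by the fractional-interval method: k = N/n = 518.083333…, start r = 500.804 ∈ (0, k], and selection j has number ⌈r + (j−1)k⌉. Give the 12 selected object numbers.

501, 1019, 1537, 2056, 2574, 3092, 3610, 4128, 4646, 5164, 5682, 6200

j=1: r + 0k = 500.804 → ⌈·⌉ = 501
j=2: r + 1k = 1018.887333… → ⌈·⌉ = 1019
j=3: r + 2k = 1536.970666… → ⌈·⌉ = 1537
j=4: r + 3k = 2055.054 → ⌈·⌉ = 2056
j=5: r + 4k = 2573.137333… → ⌈·⌉ = 2574
j=6: r + 5k = 3091.220666… → ⌈·⌉ = 3092
j=7: r + 6k = 3609.304 → ⌈·⌉ = 3610
j=8: r + 7k = 4127.387333… → ⌈·⌉ = 4128
j=9: r + 8k = 4645.470666… → ⌈·⌉ = 4646
j=10: r + 9k = 5163.554 → ⌈·⌉ = 5164
j=11: r + 10k = 5681.637333… → ⌈·⌉ = 5682
j=12: r + 11k = 6199.720666… → ⌈·⌉ = 6200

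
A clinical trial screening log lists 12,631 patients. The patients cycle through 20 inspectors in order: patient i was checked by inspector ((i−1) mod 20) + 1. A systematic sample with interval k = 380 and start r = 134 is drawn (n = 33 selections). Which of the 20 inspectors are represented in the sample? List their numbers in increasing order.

Consecutive selections differ by k = 380, so their inspector numbers differ by 380 mod 20 = 0.
gcd(380, 20) = 20, so the sample visits 20/20 = 1 distinct residues mod 20.
Start 134 is inspector 14; the inspectors hit are 14.

14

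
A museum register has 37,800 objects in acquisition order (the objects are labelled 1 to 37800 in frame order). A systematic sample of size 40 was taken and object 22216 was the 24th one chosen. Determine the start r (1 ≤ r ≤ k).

k = 37800/40 = 945
r = 22216 − (24−1)×945 = 22216 − 21735 = 481

481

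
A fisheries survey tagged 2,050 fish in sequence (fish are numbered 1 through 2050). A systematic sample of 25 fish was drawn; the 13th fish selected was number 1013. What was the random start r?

k = 2050/25 = 82
r = 1013 − (13−1)×82 = 1013 − 984 = 29

29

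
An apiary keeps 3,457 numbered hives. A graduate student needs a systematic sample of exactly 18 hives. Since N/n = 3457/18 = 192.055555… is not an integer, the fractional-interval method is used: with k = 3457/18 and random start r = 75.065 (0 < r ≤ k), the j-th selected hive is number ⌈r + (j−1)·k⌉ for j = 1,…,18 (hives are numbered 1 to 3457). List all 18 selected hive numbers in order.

j=1: r + 0k = 75.065 → ⌈·⌉ = 76
j=2: r + 1k = 267.120555… → ⌈·⌉ = 268
j=3: r + 2k = 459.176111… → ⌈·⌉ = 460
j=4: r + 3k = 651.231666… → ⌈·⌉ = 652
j=5: r + 4k = 843.287222… → ⌈·⌉ = 844
j=6: r + 5k = 1035.342777… → ⌈·⌉ = 1036
j=7: r + 6k = 1227.398333… → ⌈·⌉ = 1228
j=8: r + 7k = 1419.453888… → ⌈·⌉ = 1420
j=9: r + 8k = 1611.509444… → ⌈·⌉ = 1612
j=10: r + 9k = 1803.565 → ⌈·⌉ = 1804
j=11: r + 10k = 1995.620555… → ⌈·⌉ = 1996
j=12: r + 11k = 2187.676111… → ⌈·⌉ = 2188
j=13: r + 12k = 2379.731666… → ⌈·⌉ = 2380
j=14: r + 13k = 2571.787222… → ⌈·⌉ = 2572
j=15: r + 14k = 2763.842777… → ⌈·⌉ = 2764
j=16: r + 15k = 2955.898333… → ⌈·⌉ = 2956
j=17: r + 16k = 3147.953888… → ⌈·⌉ = 3148
j=18: r + 17k = 3340.009444… → ⌈·⌉ = 3341

76, 268, 460, 652, 844, 1036, 1228, 1420, 1612, 1804, 1996, 2188, 2380, 2572, 2764, 2956, 3148, 3341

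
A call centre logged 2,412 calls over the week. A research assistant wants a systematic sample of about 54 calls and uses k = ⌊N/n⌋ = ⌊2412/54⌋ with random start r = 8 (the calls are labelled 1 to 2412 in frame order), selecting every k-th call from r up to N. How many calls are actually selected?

55

k = ⌊2412/54⌋ = 44
Achieved size = ⌊(2412 − 8)/44⌋ + 1 = ⌊2404/44⌋ + 1 = 54 + 1 = 55
(last selection: 8 + 54×44 = 2384 ≤ 2412; next would be 2428 > 2412)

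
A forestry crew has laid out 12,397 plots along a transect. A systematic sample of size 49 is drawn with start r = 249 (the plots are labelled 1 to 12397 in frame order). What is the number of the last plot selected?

12393

k = 12397/49 = 253
49th selection = r + (49−1)·k = 249 + 48×253 = 249 + 12144 = 12393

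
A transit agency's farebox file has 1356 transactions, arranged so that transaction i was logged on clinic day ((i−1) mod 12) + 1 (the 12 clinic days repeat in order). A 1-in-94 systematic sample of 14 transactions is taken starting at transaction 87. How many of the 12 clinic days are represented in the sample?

Consecutive selections differ by k = 94, so their clinic day numbers differ by 94 mod 12 = 10.
gcd(94, 12) = 2, so the sample visits 12/2 = 6 distinct residues mod 12.
Start 87 is clinic day 3; the clinic days hit are 1, 3, 5, 7, 9, 11.

6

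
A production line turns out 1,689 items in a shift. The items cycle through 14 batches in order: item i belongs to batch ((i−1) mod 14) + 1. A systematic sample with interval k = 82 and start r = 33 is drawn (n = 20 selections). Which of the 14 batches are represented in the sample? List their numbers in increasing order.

Consecutive selections differ by k = 82, so their batch numbers differ by 82 mod 14 = 12.
gcd(82, 14) = 2, so the sample visits 14/2 = 7 distinct residues mod 14.
Start 33 is batch 5; the batches hit are 1, 3, 5, 7, 9, 11, 13.

1, 3, 5, 7, 9, 11, 13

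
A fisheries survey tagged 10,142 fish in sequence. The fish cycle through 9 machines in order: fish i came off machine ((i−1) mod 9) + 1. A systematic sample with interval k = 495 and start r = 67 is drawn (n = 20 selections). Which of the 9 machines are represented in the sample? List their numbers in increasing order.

4

Consecutive selections differ by k = 495, so their machine numbers differ by 495 mod 9 = 0.
gcd(495, 9) = 9, so the sample visits 9/9 = 1 distinct residues mod 9.
Start 67 is machine 4; the machines hit are 4.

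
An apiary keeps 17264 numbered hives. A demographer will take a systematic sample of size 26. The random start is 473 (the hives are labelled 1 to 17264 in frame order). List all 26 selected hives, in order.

473, 1137, 1801, 2465, 3129, 3793, 4457, 5121, 5785, 6449, 7113, 7777, 8441, 9105, 9769, 10433, 11097, 11761, 12425, 13089, 13753, 14417, 15081, 15745, 16409, 17073

k = N/n = 17264/26 = 664
hive 1: 473
hive 2: 473 + 664 = 1137
hive 3: 1137 + 664 = 1801
hive 4: 1801 + 664 = 2465
hive 5: 2465 + 664 = 3129
hive 6: 3129 + 664 = 3793
hive 7: 3793 + 664 = 4457
hive 8: 4457 + 664 = 5121
hive 9: 5121 + 664 = 5785
hive 10: 5785 + 664 = 6449
hive 11: 6449 + 664 = 7113
hive 12: 7113 + 664 = 7777
hive 13: 7777 + 664 = 8441
hive 14: 8441 + 664 = 9105
hive 15: 9105 + 664 = 9769
hive 16: 9769 + 664 = 10433
hive 17: 10433 + 664 = 11097
hive 18: 11097 + 664 = 11761
hive 19: 11761 + 664 = 12425
hive 20: 12425 + 664 = 13089
hive 21: 13089 + 664 = 13753
hive 22: 13753 + 664 = 14417
hive 23: 14417 + 664 = 15081
hive 24: 15081 + 664 = 15745
hive 25: 15745 + 664 = 16409
hive 26: 16409 + 664 = 17073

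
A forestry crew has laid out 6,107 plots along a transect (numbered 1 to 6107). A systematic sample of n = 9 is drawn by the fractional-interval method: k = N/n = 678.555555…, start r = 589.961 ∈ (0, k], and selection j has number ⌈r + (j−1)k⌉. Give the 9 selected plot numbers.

590, 1269, 1948, 2626, 3305, 3983, 4662, 5340, 6019

j=1: r + 0k = 589.961 → ⌈·⌉ = 590
j=2: r + 1k = 1268.516555… → ⌈·⌉ = 1269
j=3: r + 2k = 1947.072111… → ⌈·⌉ = 1948
j=4: r + 3k = 2625.627666… → ⌈·⌉ = 2626
j=5: r + 4k = 3304.183222… → ⌈·⌉ = 3305
j=6: r + 5k = 3982.738777… → ⌈·⌉ = 3983
j=7: r + 6k = 4661.294333… → ⌈·⌉ = 4662
j=8: r + 7k = 5339.849888… → ⌈·⌉ = 5340
j=9: r + 8k = 6018.405444… → ⌈·⌉ = 6019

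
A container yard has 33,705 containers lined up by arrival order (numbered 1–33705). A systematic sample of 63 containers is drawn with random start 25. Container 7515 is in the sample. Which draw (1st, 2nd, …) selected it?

k = 33705/63 = 535
position = (7515 − 25)/535 + 1 = 7490/535 + 1 = 14 + 1 = 15

15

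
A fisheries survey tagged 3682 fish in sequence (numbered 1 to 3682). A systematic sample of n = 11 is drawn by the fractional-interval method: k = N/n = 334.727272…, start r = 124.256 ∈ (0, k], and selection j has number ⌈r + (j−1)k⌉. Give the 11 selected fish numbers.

j=1: r + 0k = 124.256 → ⌈·⌉ = 125
j=2: r + 1k = 458.983272… → ⌈·⌉ = 459
j=3: r + 2k = 793.710545… → ⌈·⌉ = 794
j=4: r + 3k = 1128.437818… → ⌈·⌉ = 1129
j=5: r + 4k = 1463.165090… → ⌈·⌉ = 1464
j=6: r + 5k = 1797.892363… → ⌈·⌉ = 1798
j=7: r + 6k = 2132.619636… → ⌈·⌉ = 2133
j=8: r + 7k = 2467.346909… → ⌈·⌉ = 2468
j=9: r + 8k = 2802.074181… → ⌈·⌉ = 2803
j=10: r + 9k = 3136.801454… → ⌈·⌉ = 3137
j=11: r + 10k = 3471.528727… → ⌈·⌉ = 3472

125, 459, 794, 1129, 1464, 1798, 2133, 2468, 2803, 3137, 3472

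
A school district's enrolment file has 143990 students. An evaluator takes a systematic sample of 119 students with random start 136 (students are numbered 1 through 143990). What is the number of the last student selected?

k = 143990/119 = 1210
119th selection = r + (119−1)·k = 136 + 118×1210 = 136 + 142780 = 142916

142916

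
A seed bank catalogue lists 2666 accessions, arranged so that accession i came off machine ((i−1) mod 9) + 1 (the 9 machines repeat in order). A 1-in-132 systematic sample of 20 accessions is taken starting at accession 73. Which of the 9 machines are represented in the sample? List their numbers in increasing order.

Consecutive selections differ by k = 132, so their machine numbers differ by 132 mod 9 = 6.
gcd(132, 9) = 3, so the sample visits 9/3 = 3 distinct residues mod 9.
Start 73 is machine 1; the machines hit are 1, 4, 7.

1, 4, 7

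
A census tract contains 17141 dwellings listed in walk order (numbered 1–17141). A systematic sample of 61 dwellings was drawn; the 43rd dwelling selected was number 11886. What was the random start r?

k = 17141/61 = 281
r = 11886 − (43−1)×281 = 11886 − 11802 = 84

84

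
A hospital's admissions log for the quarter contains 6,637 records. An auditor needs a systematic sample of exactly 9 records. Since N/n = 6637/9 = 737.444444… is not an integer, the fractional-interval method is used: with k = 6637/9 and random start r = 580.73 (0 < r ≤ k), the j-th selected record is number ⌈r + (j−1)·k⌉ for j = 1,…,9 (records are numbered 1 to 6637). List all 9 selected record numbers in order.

j=1: r + 0k = 580.73 → ⌈·⌉ = 581
j=2: r + 1k = 1318.174444… → ⌈·⌉ = 1319
j=3: r + 2k = 2055.618888… → ⌈·⌉ = 2056
j=4: r + 3k = 2793.063333… → ⌈·⌉ = 2794
j=5: r + 4k = 3530.507777… → ⌈·⌉ = 3531
j=6: r + 5k = 4267.952222… → ⌈·⌉ = 4268
j=7: r + 6k = 5005.396666… → ⌈·⌉ = 5006
j=8: r + 7k = 5742.841111… → ⌈·⌉ = 5743
j=9: r + 8k = 6480.285555… → ⌈·⌉ = 6481

581, 1319, 2056, 2794, 3531, 4268, 5006, 5743, 6481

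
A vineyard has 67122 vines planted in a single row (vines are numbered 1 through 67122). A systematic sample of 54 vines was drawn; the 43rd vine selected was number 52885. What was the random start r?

k = 67122/54 = 1243
r = 52885 − (43−1)×1243 = 52885 − 52206 = 679

679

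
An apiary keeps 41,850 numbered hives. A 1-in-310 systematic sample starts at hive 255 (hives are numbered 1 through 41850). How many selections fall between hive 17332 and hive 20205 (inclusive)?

k = 310
First selection ≥ 17332: 255 + ⌈(17332−255)/310⌉·310 = 255 + 56×310 = 17615
Last selection ≤ 20205: 255 + ⌊(20205−255)/310⌋·310 = 255 + 64×310 = 20095
Count = 64 − 56 + 1 = 9

9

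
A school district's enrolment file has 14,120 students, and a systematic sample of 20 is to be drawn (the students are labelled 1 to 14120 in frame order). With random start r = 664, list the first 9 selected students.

664, 1370, 2076, 2782, 3488, 4194, 4900, 5606, 6312

k = N/n = 14120/20 = 706
student 1: 664
student 2: 664 + 706 = 1370
student 3: 1370 + 706 = 2076
student 4: 2076 + 706 = 2782
student 5: 2782 + 706 = 3488
student 6: 3488 + 706 = 4194
student 7: 4194 + 706 = 4900
student 8: 4900 + 706 = 5606
student 9: 5606 + 706 = 6312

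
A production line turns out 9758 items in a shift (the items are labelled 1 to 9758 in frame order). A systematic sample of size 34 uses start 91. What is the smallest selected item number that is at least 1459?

1526

k = 9758/34 = 287
Steps past start: ⌈(1459 − 91)/287⌉ = ⌈1368/287⌉ = 5
Selected item: 91 + 5×287 = 1526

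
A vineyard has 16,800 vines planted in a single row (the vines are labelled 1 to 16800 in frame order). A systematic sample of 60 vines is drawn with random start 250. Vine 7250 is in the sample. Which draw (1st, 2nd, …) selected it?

26

k = 16800/60 = 280
position = (7250 − 250)/280 + 1 = 7000/280 + 1 = 25 + 1 = 26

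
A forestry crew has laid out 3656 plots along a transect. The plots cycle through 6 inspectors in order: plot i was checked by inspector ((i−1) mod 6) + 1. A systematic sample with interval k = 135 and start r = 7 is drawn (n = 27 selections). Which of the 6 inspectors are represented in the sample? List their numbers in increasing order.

Consecutive selections differ by k = 135, so their inspector numbers differ by 135 mod 6 = 3.
gcd(135, 6) = 3, so the sample visits 6/3 = 2 distinct residues mod 6.
Start 7 is inspector 1; the inspectors hit are 1, 4.

1, 4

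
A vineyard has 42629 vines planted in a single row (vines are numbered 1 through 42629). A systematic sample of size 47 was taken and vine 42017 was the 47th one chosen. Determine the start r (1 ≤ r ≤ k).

k = 42629/47 = 907
r = 42017 − (47−1)×907 = 42017 − 41722 = 295

295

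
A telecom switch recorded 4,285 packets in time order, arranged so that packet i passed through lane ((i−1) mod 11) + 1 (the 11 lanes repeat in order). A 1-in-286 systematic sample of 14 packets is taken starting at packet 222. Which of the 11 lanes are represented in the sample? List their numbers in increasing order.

Consecutive selections differ by k = 286, so their lane numbers differ by 286 mod 11 = 0.
gcd(286, 11) = 11, so the sample visits 11/11 = 1 distinct residues mod 11.
Start 222 is lane 2; the lanes hit are 2.

2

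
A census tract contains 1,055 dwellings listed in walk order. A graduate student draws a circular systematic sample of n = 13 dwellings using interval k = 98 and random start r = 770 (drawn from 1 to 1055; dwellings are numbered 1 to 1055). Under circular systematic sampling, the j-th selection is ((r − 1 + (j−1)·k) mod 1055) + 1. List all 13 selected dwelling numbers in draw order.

Selection 1: 770
Selection 2: 770 + 98 = 868
Selection 3: 868 + 98 = 966
Selection 4: 966 + 98 = 1064 → 1064 − 1055 = 9
Selection 5: 9 + 98 = 107
Selection 6: 107 + 98 = 205
Selection 7: 205 + 98 = 303
Selection 8: 303 + 98 = 401
Selection 9: 401 + 98 = 499
Selection 10: 499 + 98 = 597
Selection 11: 597 + 98 = 695
Selection 12: 695 + 98 = 793
Selection 13: 793 + 98 = 891

770, 868, 966, 9, 107, 205, 303, 401, 499, 597, 695, 793, 891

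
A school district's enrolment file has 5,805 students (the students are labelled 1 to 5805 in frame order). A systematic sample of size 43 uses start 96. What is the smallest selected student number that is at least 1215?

1311

k = 5805/43 = 135
Steps past start: ⌈(1215 − 96)/135⌉ = ⌈1119/135⌉ = 9
Selected student: 96 + 9×135 = 1311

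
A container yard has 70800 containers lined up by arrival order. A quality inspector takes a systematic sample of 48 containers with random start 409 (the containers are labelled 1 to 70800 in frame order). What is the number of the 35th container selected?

k = 70800/48 = 1475
35th selection = r + (35−1)·k = 409 + 34×1475 = 409 + 50150 = 50559

50559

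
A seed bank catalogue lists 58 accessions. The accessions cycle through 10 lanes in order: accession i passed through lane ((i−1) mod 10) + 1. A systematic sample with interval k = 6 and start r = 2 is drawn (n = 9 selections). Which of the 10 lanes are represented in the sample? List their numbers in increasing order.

2, 4, 6, 8, 10

Consecutive selections differ by k = 6, so their lane numbers differ by 6 mod 10 = 6.
gcd(6, 10) = 2, so the sample visits 10/2 = 5 distinct residues mod 10.
Start 2 is lane 2; the lanes hit are 2, 4, 6, 8, 10.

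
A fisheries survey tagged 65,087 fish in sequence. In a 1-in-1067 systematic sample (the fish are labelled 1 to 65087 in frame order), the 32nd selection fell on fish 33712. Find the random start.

k = 1067
r = 33712 − (32−1)×1067 = 33712 − 33077 = 635

635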